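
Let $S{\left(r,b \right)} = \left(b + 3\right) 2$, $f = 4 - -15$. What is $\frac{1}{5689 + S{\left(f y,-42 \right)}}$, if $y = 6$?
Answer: $\frac{1}{5611} \approx 0.00017822$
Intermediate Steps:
$f = 19$ ($f = 4 + 15 = 19$)
$S{\left(r,b \right)} = 6 + 2 b$ ($S{\left(r,b \right)} = \left(3 + b\right) 2 = 6 + 2 b$)
$\frac{1}{5689 + S{\left(f y,-42 \right)}} = \frac{1}{5689 + \left(6 + 2 \left(-42\right)\right)} = \frac{1}{5689 + \left(6 - 84\right)} = \frac{1}{5689 - 78} = \frac{1}{5611}$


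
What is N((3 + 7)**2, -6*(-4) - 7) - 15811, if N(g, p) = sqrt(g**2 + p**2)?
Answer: -15811 + sqrt(10289) ≈ -15710.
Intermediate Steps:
N((3 + 7)**2, -6*(-4) - 7) - 15811 = sqrt(((3 + 7)**2)**2 + (-6*(-4) - 7)**2) - 15811 = sqrt((10**2)**2 + (24 - 7)**2) - 15811 = sqrt(100**2 + 17**2) - 15811 = sqrt(10000 + 289) - 15811 = sqrt(10289) - 15811 = -15811 + sqrt(10289)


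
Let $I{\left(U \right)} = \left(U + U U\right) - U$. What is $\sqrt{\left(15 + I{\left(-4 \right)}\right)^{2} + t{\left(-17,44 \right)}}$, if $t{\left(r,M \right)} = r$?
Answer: $4 \sqrt{59} \approx 30.725$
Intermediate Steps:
$I{\left(U \right)} = U^{2}$ ($I{\left(U \right)} = \left(U + U^{2}\right) - U = U^{2}$)
$\sqrt{\left(15 + I{\left(-4 \right)}\right)^{2} + t{\left(-17,44 \right)}} = \sqrt{\left(15 + \left(-4\right)^{2}\right)^{2} - 17} = \sqrt{\left(15 + 16\right)^{2} - 17} = \sqrt{31^{2} - 17} = \sqrt{961 - 17} = \sqrt{944} = 4 \sqrt{59}$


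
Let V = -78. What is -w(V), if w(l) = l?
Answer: 78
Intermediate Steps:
-w(V) = -1*(-78) = 78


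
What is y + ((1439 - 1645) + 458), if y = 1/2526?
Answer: 636553/2526 ≈ 252.00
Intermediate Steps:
y = 1/2526 ≈ 0.00039588
y + ((1439 - 1645) + 458) = 1/2526 + ((1439 - 1645) + 458) = 1/2526 + (-206 + 458) = 1/2526 + 252 = 636553/2526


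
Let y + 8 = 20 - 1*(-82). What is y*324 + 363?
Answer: 30819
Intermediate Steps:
y = 94 (y = -8 + (20 - 1*(-82)) = -8 + (20 + 82) = -8 + 102 = 94)
y*324 + 363 = 94*324 + 363 = 30456 + 363 = 30819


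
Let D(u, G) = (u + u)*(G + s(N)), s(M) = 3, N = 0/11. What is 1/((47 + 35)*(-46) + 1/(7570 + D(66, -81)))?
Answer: -2726/10282473 ≈ -0.00026511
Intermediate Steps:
N = 0 (N = 0*(1/11) = 0)
D(u, G) = 2*u*(3 + G) (D(u, G) = (u + u)*(G + 3) = (2*u)*(3 + G) = 2*u*(3 + G))
1/((47 + 35)*(-46) + 1/(7570 + D(66, -81))) = 1/((47 + 35)*(-46) + 1/(7570 + 2*66*(3 - 81))) = 1/(82*(-46) + 1/(7570 + 2*66*(-78))) = 1/(-3772 + 1/(7570 - 10296)) = 1/(-3772 + 1/(-2726)) = 1/(-3772 - 1/2726) = 1/(-10282473/2726) = -2726/10282473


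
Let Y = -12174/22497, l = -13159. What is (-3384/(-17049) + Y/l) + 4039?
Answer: 2265161106071479/560794694903 ≈ 4039.2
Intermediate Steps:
Y = -4058/7499 (Y = -12174*1/22497 = -4058/7499 ≈ -0.54114)
(-3384/(-17049) + Y/l) + 4039 = (-3384/(-17049) - 4058/7499/(-13159)) + 4039 = (-3384*(-1/17049) - 4058/7499*(-1/13159)) + 4039 = (1128/5683 + 4058/98679341) + 4039 = 111333358262/560794694903 + 4039 = 2265161106071479/560794694903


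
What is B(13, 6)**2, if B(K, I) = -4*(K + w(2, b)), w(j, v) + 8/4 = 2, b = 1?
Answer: 2704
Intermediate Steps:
w(j, v) = 0 (w(j, v) = -2 + 2 = 0)
B(K, I) = -4*K (B(K, I) = -4*(K + 0) = -4*K)
B(13, 6)**2 = (-4*13)**2 = (-52)**2 = 2704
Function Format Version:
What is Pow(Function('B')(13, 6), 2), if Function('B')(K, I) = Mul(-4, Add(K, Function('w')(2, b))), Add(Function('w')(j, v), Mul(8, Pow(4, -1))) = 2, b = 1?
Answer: 2704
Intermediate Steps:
Function('w')(j, v) = 0 (Function('w')(j, v) = Add(-2, 2) = 0)
Function('B')(K, I) = Mul(-4, K) (Function('B')(K, I) = Mul(-4, Add(K, 0)) = Mul(-4, K))
Pow(Function('B')(13, 6), 2) = Pow(Mul(-4, 13), 2) = Pow(-52, 2) = 2704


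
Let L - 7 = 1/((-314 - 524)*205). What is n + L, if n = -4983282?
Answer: -856076812251/171790 ≈ -4.9833e+6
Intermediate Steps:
L = 1202529/171790 (L = 7 + 1/((-314 - 524)*205) = 7 + 1/(-838*205) = 7 + 1/(-171790) = 7 - 1/171790 = 1202529/171790 ≈ 7.0000)
n + L = -4983282 + 1202529/171790 = -856076812251/171790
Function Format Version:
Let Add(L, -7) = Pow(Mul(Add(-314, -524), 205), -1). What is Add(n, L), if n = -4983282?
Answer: Rational(-856076812251, 171790) ≈ -4.9833e+6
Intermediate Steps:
L = Rational(1202529, 171790) (L = Add(7, Pow(Mul(Add(-314, -524), 205), -1)) = Add(7, Pow(Mul(-838, 205), -1)) = Add(7, Pow(-171790, -1)) = Add(7, Rational(-1, 171790)) = Rational(1202529, 171790) ≈ 7.0000)
Add(n, L) = Add(-4983282, Rational(1202529, 171790)) = Rational(-856076812251, 171790)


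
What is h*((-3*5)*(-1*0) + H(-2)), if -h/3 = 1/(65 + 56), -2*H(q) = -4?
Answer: -6/121 ≈ -0.049587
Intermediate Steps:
H(q) = 2 (H(q) = -1/2*(-4) = 2)
h = -3/121 (h = -3/(65 + 56) = -3/121 ≈ -0.024793)
h*((-3*5)*(-1*0) + H(-2)) = -3*((-3*5)*(-1*0) + 2)/121 = -3*(-15*0 + 2)/121 = -3*(0 + 2)/121 = -3/121*2 = -6/121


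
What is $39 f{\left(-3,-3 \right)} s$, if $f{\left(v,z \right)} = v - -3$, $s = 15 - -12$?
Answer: $0$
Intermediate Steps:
$s = 27$ ($s = 15 + 12 = 27$)
$f{\left(v,z \right)} = 3 + v$ ($f{\left(v,z \right)} = v + 3 = 3 + v$)
$39 f{\left(-3,-3 \right)} s = 39 \left(3 - 3\right) 27 = 39 \cdot 0 \cdot 27 = 0 \cdot 27 = 0$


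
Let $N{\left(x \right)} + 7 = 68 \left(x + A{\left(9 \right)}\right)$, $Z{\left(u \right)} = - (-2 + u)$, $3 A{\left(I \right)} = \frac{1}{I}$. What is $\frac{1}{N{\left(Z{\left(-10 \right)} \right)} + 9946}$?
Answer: $\frac{27}{290453} \approx 9.2958 \cdot 10^{-5}$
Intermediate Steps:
$A{\left(I \right)} = \frac{1}{3 I}$
$Z{\left(u \right)} = 2 - u$
$N{\left(x \right)} = - \frac{121}{27} + 68 x$ ($N{\left(x \right)} = -7 + 68 \left(x + \frac{1}{3 \cdot 9}\right) = -7 + 68 \left(x + \frac{1}{3} \cdot \frac{1}{9}\right) = -7 + 68 \left(x + \frac{1}{27}\right) = -7 + 68 \left(\frac{1}{27} + x\right) = -7 + \left(\frac{68}{27} + 68 x\right) = - \frac{121}{27} + 68 x$)
$\frac{1}{N{\left(Z{\left(-10 \right)} \right)} + 9946} = \frac{1}{\left(- \frac{121}{27} + 68 \left(2 - -10\right)\right) + 9946} = \frac{1}{\left(- \frac{121}{27} + 68 \left(2 + 10\right)\right) + 9946} = \frac{1}{\left(- \frac{121}{27} + 68 \cdot 12\right) + 9946} = \frac{1}{\left(- \frac{121}{27} + 816\right) + 9946} = \frac{1}{\frac{21911}{27} + 9946} = \frac{1}{\frac{290453}{27}} = \frac{27}{290453}$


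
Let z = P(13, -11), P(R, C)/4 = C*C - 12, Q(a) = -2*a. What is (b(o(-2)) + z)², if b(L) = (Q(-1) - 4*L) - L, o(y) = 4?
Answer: 174724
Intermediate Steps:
P(R, C) = -48 + 4*C² (P(R, C) = 4*(C*C - 12) = 4*(C² - 12) = 4*(-12 + C²) = -48 + 4*C²)
b(L) = 2 - 5*L (b(L) = (-2*(-1) - 4*L) - L = (2 - 4*L) - L = 2 - 5*L)
z = 436 (z = -48 + 4*(-11)² = -48 + 4*121 = -48 + 484 = 436)
(b(o(-2)) + z)² = ((2 - 5*4) + 436)² = ((2 - 20) + 436)² = (-18 + 436)² = 418² = 174724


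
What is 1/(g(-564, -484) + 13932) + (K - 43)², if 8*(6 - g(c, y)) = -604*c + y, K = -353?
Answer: 8964700270/57167 ≈ 1.5682e+5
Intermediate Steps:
g(c, y) = 6 - y/8 + 151*c/2 (g(c, y) = 6 - (-604*c + y)/8 = 6 - (y - 604*c)/8 = 6 + (-y/8 + 151*c/2) = 6 - y/8 + 151*c/2)
1/(g(-564, -484) + 13932) + (K - 43)² = 1/((6 - ⅛*(-484) + (151/2)*(-564)) + 13932) + (-353 - 43)² = 1/((6 + 121/2 - 42582) + 13932) + (-396)² = 1/(-85031/2 + 13932) + 156816 = 1/(-57167/2) + 156816 = -2/57167 + 156816 = 8964700270/57167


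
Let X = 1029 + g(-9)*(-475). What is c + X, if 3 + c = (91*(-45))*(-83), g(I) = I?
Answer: 345186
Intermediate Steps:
X = 5304 (X = 1029 - 9*(-475) = 1029 + 4275 = 5304)
c = 339882 (c = -3 + (91*(-45))*(-83) = -3 - 4095*(-83) = -3 + 339885 = 339882)
c + X = 339882 + 5304 = 345186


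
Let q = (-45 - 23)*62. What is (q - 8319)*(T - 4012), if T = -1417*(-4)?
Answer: -20757960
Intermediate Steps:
q = -4216 (q = -68*62 = -4216)
T = 5668
(q - 8319)*(T - 4012) = (-4216 - 8319)*(5668 - 4012) = -12535*1656 = -20757960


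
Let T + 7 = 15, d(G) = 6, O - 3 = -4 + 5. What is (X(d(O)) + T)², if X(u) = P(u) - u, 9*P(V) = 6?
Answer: 64/9 ≈ 7.1111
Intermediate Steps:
P(V) = ⅔ (P(V) = (⅑)*6 = ⅔)
O = 4 (O = 3 + (-4 + 5) = 3 + 1 = 4)
T = 8 (T = -7 + 15 = 8)
X(u) = ⅔ - u
(X(d(O)) + T)² = ((⅔ - 1*6) + 8)² = ((⅔ - 6) + 8)² = (-16/3 + 8)² = (8/3)² = 64/9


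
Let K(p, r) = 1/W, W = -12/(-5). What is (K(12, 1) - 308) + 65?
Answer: -2911/12 ≈ -242.58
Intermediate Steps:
W = 12/5 (W = -12*(-⅕) = 12/5 ≈ 2.4000)
K(p, r) = 5/12 (K(p, r) = 1/(12/5) = 5/12)
(K(12, 1) - 308) + 65 = (5/12 - 308) + 65 = -3691/12 + 65 = -2911/12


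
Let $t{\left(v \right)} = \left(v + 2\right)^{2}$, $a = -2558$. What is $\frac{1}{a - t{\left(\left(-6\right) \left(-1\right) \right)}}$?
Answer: $- \frac{1}{2622} \approx -0.00038139$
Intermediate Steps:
$t{\left(v \right)} = \left(2 + v\right)^{2}$
$\frac{1}{a - t{\left(\left(-6\right) \left(-1\right) \right)}} = \frac{1}{-2558 - \left(2 - -6\right)^{2}} = \frac{1}{-2558 - \left(2 + 6\right)^{2}} = \frac{1}{-2558 - 8^{2}} = \frac{1}{-2558 - 64} = \frac{1}{-2622} = - \frac{1}{2622}$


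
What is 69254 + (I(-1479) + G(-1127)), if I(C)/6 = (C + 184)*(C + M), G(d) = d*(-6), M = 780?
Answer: 5507246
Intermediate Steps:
G(d) = -6*d
I(C) = 6*(184 + C)*(780 + C) (I(C) = 6*((C + 184)*(C + 780)) = 6*((184 + C)*(780 + C)) = 6*(184 + C)*(780 + C))
69254 + (I(-1479) + G(-1127)) = 69254 + ((861120 + 6*(-1479)² + 5784*(-1479)) - 6*(-1127)) = 69254 + ((861120 + 6*2187441 - 8554536) + 6762) = 69254 + ((861120 + 13124646 - 8554536) + 6762) = 69254 + (5431230 + 6762) = 69254 + 5437992 = 5507246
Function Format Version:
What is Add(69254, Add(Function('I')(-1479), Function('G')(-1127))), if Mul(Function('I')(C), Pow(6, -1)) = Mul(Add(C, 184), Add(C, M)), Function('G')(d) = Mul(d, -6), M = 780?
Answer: 5507246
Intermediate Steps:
Function('G')(d) = Mul(-6, d)
Function('I')(C) = Mul(6, Add(184, C), Add(780, C)) (Function('I')(C) = Mul(6, Mul(Add(C, 184), Add(C, 780))) = Mul(6, Mul(Add(184, C), Add(780, C))) = Mul(6, Add(184, C), Add(780, C)))
Add(69254, Add(Function('I')(-1479), Function('G')(-1127))) = Add(69254, Add(Add(861120, Mul(6, Pow(-1479, 2)), Mul(5784, -1479)), Mul(-6, -1127))) = Add(69254, Add(Add(861120, Mul(6, 2187441), -8554536), 6762)) = Add(69254, Add(Add(861120, 13124646, -8554536), 6762)) = Add(69254, Add(5431230, 6762)) = Add(69254, 5437992) = 5507246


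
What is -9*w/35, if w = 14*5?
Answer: -18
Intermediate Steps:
w = 70
-9*w/35 = -9*70/35 = -630*1/35 = -18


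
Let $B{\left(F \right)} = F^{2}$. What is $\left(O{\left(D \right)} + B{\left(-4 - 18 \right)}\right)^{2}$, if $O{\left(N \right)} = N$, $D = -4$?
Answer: $230400$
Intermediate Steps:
$\left(O{\left(D \right)} + B{\left(-4 - 18 \right)}\right)^{2} = \left(-4 + \left(-4 - 18\right)^{2}\right)^{2} = \left(-4 + \left(-22\right)^{2}\right)^{2} = \left(-4 + 484\right)^{2} = 480^{2} = 230400$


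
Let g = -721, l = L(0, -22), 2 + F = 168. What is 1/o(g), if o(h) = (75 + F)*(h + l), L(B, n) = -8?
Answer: -1/175689 ≈ -5.6919e-6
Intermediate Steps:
F = 166 (F = -2 + 168 = 166)
l = -8
o(h) = -1928 + 241*h (o(h) = (75 + 166)*(h - 8) = 241*(-8 + h) = -1928 + 241*h)
1/o(g) = 1/(-1928 + 241*(-721)) = 1/(-1928 - 173761) = 1/(-175689) = -1/175689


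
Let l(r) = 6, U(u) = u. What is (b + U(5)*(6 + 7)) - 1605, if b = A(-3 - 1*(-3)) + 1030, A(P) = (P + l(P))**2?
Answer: -474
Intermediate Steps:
A(P) = (6 + P)**2 (A(P) = (P + 6)**2 = (6 + P)**2)
b = 1066 (b = (6 + (-3 - 1*(-3)))**2 + 1030 = (6 + (-3 + 3))**2 + 1030 = (6 + 0)**2 + 1030 = 6**2 + 1030 = 36 + 1030 = 1066)
(b + U(5)*(6 + 7)) - 1605 = (1066 + 5*(6 + 7)) - 1605 = (1066 + 5*13) - 1605 = (1066 + 65) - 1605 = 1131 - 1605 = -474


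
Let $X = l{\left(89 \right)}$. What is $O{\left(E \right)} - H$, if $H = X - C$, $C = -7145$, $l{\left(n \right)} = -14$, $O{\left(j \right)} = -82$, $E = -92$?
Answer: $-7213$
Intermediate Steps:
$X = -14$
$H = 7131$ ($H = -14 - -7145 = -14 + 7145 = 7131$)
$O{\left(E \right)} - H = -82 - 7131 = -7213$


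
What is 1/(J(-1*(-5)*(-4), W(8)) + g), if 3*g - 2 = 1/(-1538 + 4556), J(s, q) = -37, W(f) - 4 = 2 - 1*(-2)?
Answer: -9054/328961 ≈ -0.027523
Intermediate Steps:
W(f) = 8 (W(f) = 4 + (2 - 1*(-2)) = 4 + (2 + 2) = 4 + 4 = 8)
g = 6037/9054 (g = ⅔ + 1/(3*(-1538 + 4556)) = ⅔ + (⅓)/3018 = ⅔ + (⅓)*(1/3018) = ⅔ + 1/9054 = 6037/9054 ≈ 0.66678)
1/(J(-1*(-5)*(-4), W(8)) + g) = 1/(-37 + 6037/9054) = 1/(-328961/9054) = -9054/328961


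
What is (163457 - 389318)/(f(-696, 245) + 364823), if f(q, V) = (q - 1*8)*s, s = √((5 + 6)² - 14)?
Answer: -82399287603/133042790417 - 159006144*√107/133042790417 ≈ -0.63171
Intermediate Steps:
s = √107 (s = √(11² - 14) = √(121 - 14) = √107 ≈ 10.344)
f(q, V) = √107*(-8 + q) (f(q, V) = (q - 1*8)*√107 = (q - 8)*√107 = (-8 + q)*√107 = √107*(-8 + q))
(163457 - 389318)/(f(-696, 245) + 364823) = (163457 - 389318)/(√107*(-8 - 696) + 364823) = -225861/(√107*(-704) + 364823) = -225861/(-704*√107 + 364823) = -225861/(364823 - 704*√107)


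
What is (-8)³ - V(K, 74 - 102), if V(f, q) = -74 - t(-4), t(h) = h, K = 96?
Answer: -442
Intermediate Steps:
V(f, q) = -70 (V(f, q) = -74 - 1*(-4) = -74 + 4 = -70)
(-8)³ - V(K, 74 - 102) = (-8)³ - 1*(-70) = -512 + 70 = -442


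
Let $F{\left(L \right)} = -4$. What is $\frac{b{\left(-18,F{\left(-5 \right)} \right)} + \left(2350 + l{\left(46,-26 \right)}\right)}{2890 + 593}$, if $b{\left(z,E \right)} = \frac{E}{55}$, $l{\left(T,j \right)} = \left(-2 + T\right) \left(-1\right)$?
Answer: $\frac{126826}{191565} \approx 0.66205$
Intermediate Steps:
$l{\left(T,j \right)} = 2 - T$
$b{\left(z,E \right)} = \frac{E}{55}$ ($b{\left(z,E \right)} = E \frac{1}{55} = \frac{E}{55}$)
$\frac{b{\left(-18,F{\left(-5 \right)} \right)} + \left(2350 + l{\left(46,-26 \right)}\right)}{2890 + 593} = \frac{\frac{1}{55} \left(-4\right) + \left(2350 + \left(2 - 46\right)\right)}{2890 + 593} = \frac{- \frac{4}{55} + \left(2350 + \left(2 - 46\right)\right)}{3483} = \left(- \frac{4}{55} + \left(2350 - 44\right)\right) \frac{1}{3483} = \left(- \frac{4}{55} + 2306\right) \frac{1}{3483} = \frac{126826}{55} \cdot \frac{1}{3483} = \frac{126826}{191565}$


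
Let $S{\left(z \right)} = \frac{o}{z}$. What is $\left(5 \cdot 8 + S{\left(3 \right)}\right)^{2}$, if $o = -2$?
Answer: $\frac{13924}{9} \approx 1547.1$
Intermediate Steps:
$S{\left(z \right)} = - \frac{2}{z}$
$\left(5 \cdot 8 + S{\left(3 \right)}\right)^{2} = \left(5 \cdot 8 - \frac{2}{3}\right)^{2} = \left(40 - \frac{2}{3}\right)^{2} = \left(\frac{118}{3}\right)^{2} = \frac{13924}{9}$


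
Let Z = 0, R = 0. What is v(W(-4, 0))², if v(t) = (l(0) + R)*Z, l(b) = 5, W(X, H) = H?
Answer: 0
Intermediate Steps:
v(t) = 0 (v(t) = (5 + 0)*0 = 5*0 = 0)
v(W(-4, 0))² = 0² = 0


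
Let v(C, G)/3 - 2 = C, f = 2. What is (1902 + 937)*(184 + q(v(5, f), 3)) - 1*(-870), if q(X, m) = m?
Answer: 531763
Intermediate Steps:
v(C, G) = 6 + 3*C
(1902 + 937)*(184 + q(v(5, f), 3)) - 1*(-870) = (1902 + 937)*(184 + 3) - 1*(-870) = 2839*187 + 870 = 530893 + 870 = 531763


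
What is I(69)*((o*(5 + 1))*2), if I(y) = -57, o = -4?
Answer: 2736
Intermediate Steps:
I(69)*((o*(5 + 1))*2) = -57*(-4*(5 + 1))*2 = -57*(-4*6)*2 = -(-1368)*2 = -57*(-48) = 2736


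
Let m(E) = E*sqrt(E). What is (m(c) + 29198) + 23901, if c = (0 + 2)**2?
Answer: 53107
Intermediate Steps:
c = 4 (c = 2**2 = 4)
m(E) = E**(3/2)
(m(c) + 29198) + 23901 = (4**(3/2) + 29198) + 23901 = (8 + 29198) + 23901 = 29206 + 23901 = 53107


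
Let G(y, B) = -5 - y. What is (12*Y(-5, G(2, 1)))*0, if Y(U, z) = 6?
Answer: 0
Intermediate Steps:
(12*Y(-5, G(2, 1)))*0 = (12*6)*0 = 72*0 = 0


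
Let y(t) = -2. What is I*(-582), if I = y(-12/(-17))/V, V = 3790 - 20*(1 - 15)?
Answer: 582/2035 ≈ 0.28600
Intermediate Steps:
V = 4070 (V = 3790 - 20*(-14) = 3790 - 1*(-280) = 3790 + 280 = 4070)
I = -1/2035 (I = -2/4070 = -2*1/4070 = -1/2035 ≈ -0.00049140)
I*(-582) = -1/2035*(-582) = 582/2035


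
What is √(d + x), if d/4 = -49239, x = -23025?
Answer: I*√219981 ≈ 469.02*I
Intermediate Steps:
d = -196956 (d = 4*(-49239) = -196956)
√(d + x) = √(-196956 - 23025) = √(-219981) = I*√219981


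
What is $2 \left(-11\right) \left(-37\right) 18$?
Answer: $14652$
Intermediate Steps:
$2 \left(-11\right) \left(-37\right) 18 = \left(-22\right) \left(-37\right) 18 = 814 \cdot 18 = 14652$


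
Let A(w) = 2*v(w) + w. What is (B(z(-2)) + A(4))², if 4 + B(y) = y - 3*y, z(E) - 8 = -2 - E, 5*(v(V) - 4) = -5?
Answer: 100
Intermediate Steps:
v(V) = 3 (v(V) = 4 + (⅕)*(-5) = 4 - 1 = 3)
z(E) = 6 - E (z(E) = 8 + (-2 - E) = 6 - E)
B(y) = -4 - 2*y (B(y) = -4 + (y - 3*y) = -4 - 2*y)
A(w) = 6 + w (A(w) = 2*3 + w = 6 + w)
(B(z(-2)) + A(4))² = ((-4 - 2*(6 - 1*(-2))) + (6 + 4))² = ((-4 - 2*(6 + 2)) + 10)² = ((-4 - 2*8) + 10)² = ((-4 - 16) + 10)² = (-20 + 10)² = (-10)² = 100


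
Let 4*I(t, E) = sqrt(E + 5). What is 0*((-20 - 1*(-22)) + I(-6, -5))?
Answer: 0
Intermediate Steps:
I(t, E) = sqrt(5 + E)/4 (I(t, E) = sqrt(E + 5)/4 = sqrt(5 + E)/4)
0*((-20 - 1*(-22)) + I(-6, -5)) = 0*((-20 - 1*(-22)) + sqrt(5 - 5)/4) = 0*((-20 + 22) + sqrt(0)/4) = 0*(2 + (1/4)*0) = 0*(2 + 0) = 0*2 = 0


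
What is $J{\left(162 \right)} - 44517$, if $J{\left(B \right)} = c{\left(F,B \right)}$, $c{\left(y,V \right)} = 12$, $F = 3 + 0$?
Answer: $-44505$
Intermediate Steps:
$F = 3$
$J{\left(B \right)} = 12$
$J{\left(162 \right)} - 44517 = 12 - 44517 = -44505$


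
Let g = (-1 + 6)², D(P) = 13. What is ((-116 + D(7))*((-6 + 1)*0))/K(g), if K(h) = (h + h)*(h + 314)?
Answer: 0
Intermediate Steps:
g = 25 (g = 5² = 25)
K(h) = 2*h*(314 + h) (K(h) = (2*h)*(314 + h) = 2*h*(314 + h))
((-116 + D(7))*((-6 + 1)*0))/K(g) = ((-116 + 13)*((-6 + 1)*0))/((2*25*(314 + 25))) = (-(-515)*0)/((2*25*339)) = -103*0/16950 = 0*(1/16950) = 0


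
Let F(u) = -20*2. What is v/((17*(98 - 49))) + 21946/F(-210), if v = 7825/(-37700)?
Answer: -1722986729/3140410 ≈ -548.65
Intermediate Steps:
v = -313/1508 (v = 7825*(-1/37700) = -313/1508 ≈ -0.20756)
F(u) = -40
v/((17*(98 - 49))) + 21946/F(-210) = -313*1/(17*(98 - 49))/1508 + 21946/(-40) = -313/(1508*(17*49)) + 21946*(-1/40) = -313/1508/833 - 10973/20 = -313/1508*1/833 - 10973/20 = -313/1256164 - 10973/20 = -1722986729/3140410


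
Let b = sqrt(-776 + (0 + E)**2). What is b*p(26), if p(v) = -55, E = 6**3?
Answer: -110*sqrt(11470) ≈ -11781.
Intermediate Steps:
E = 216
b = 2*sqrt(11470) (b = sqrt(-776 + (0 + 216)**2) = sqrt(-776 + 216**2) = sqrt(-776 + 46656) = sqrt(45880) = 2*sqrt(11470) ≈ 214.20)
b*p(26) = (2*sqrt(11470))*(-55) = -110*sqrt(11470)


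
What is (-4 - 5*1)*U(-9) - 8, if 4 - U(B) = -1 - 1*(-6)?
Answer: 1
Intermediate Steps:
U(B) = -1 (U(B) = 4 - (-1 - 1*(-6)) = 4 - (-1 + 6) = 4 - 1*5 = 4 - 5 = -1)
(-4 - 5*1)*U(-9) - 8 = (-4 - 5*1)*(-1) - 8 = (-4 - 5)*(-1) - 8 = -9*(-1) - 8 = 9 - 8 = 1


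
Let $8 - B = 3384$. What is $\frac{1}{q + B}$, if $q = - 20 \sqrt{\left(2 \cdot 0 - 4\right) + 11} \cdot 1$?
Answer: $- \frac{211}{712161} + \frac{5 \sqrt{7}}{2848644} \approx -0.00029164$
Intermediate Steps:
$B = -3376$ ($B = 8 - 3384 = -3376$)
$q = - 20 \sqrt{7}$ ($q = - 20 \sqrt{\left(0 - 4\right) + 11} \cdot 1 = - 20 \sqrt{-4 + 11} \cdot 1 = - 20 \sqrt{7} \cdot 1 = - 20 \sqrt{7} \approx -52.915$)
$\frac{1}{q + B} = \frac{1}{- 20 \sqrt{7} - 3376} = \frac{1}{-3376 - 20 \sqrt{7}}$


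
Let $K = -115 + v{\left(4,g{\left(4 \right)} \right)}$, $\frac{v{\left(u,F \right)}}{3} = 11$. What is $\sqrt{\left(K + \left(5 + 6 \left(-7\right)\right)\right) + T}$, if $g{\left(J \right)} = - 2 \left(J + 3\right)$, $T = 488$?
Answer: $3 \sqrt{41} \approx 19.209$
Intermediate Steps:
$g{\left(J \right)} = -6 - 2 J$ ($g{\left(J \right)} = - 2 \left(3 + J\right) = -6 - 2 J$)
$v{\left(u,F \right)} = 33$ ($v{\left(u,F \right)} = 3 \cdot 11 = 33$)
$K = -82$ ($K = -115 + 33 = -82$)
$\sqrt{\left(K + \left(5 + 6 \left(-7\right)\right)\right) + T} = \sqrt{\left(-82 + \left(5 + 6 \left(-7\right)\right)\right) + 488} = \sqrt{\left(-82 + \left(5 - 42\right)\right) + 488} = \sqrt{\left(-82 - 37\right) + 488} = \sqrt{-119 + 488} = \sqrt{369} = 3 \sqrt{41}$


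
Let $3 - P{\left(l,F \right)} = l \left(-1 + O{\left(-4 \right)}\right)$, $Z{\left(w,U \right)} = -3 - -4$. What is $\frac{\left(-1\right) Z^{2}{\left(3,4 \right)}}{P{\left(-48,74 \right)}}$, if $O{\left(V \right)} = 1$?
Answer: $- \frac{1}{3} \approx -0.33333$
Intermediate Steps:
$Z{\left(w,U \right)} = 1$ ($Z{\left(w,U \right)} = -3 + 4 = 1$)
$P{\left(l,F \right)} = 3$ ($P{\left(l,F \right)} = 3 - l \left(-1 + 1\right) = 3 - l 0 = 3 - 0 = 3 + 0 = 3$)
$\frac{\left(-1\right) Z^{2}{\left(3,4 \right)}}{P{\left(-48,74 \right)}} = \frac{\left(-1\right) 1^{2}}{3} = \left(-1\right) 1 \cdot \frac{1}{3} = \left(-1\right) \frac{1}{3} = - \frac{1}{3}$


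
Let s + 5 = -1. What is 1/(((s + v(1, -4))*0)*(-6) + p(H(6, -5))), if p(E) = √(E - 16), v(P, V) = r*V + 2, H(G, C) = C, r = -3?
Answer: -I*√21/21 ≈ -0.21822*I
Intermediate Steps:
v(P, V) = 2 - 3*V (v(P, V) = -3*V + 2 = 2 - 3*V)
s = -6 (s = -5 - 1 = -6)
p(E) = √(-16 + E)
1/(((s + v(1, -4))*0)*(-6) + p(H(6, -5))) = 1/(((-6 + (2 - 3*(-4)))*0)*(-6) + √(-16 - 5)) = 1/(((-6 + (2 + 12))*0)*(-6) + √(-21)) = 1/(((-6 + 14)*0)*(-6) + I*√21) = 1/((8*0)*(-6) + I*√21) = 1/(0*(-6) + I*√21) = 1/(0 + I*√21) = 1/(I*√21) = -I*√21/21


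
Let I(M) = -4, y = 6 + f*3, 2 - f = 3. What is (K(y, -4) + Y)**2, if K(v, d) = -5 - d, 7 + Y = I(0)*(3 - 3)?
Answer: 64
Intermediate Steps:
f = -1 (f = 2 - 1*3 = 2 - 3 = -1)
y = 3 (y = 6 - 1*3 = 6 - 3 = 3)
Y = -7 (Y = -7 - 4*(3 - 3) = -7 - 4*0 = -7 + 0 = -7)
(K(y, -4) + Y)**2 = ((-5 - 1*(-4)) - 7)**2 = ((-5 + 4) - 7)**2 = (-1 - 7)**2 = (-8)**2 = 64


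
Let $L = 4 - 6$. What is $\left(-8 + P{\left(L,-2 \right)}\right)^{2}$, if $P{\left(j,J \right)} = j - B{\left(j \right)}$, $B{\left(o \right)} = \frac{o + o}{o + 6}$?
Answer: $81$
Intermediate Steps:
$B{\left(o \right)} = \frac{2 o}{6 + o}$
$L = -2$ ($L = 4 - 6 = -2$)
$P{\left(j,J \right)} = j - \frac{2 j}{6 + j}$
$\left(-8 + P{\left(L,-2 \right)}\right)^{2} = \left(-8 - \frac{2 \left(4 - 2\right)}{6 - 2}\right)^{2} = \left(-8 - 2 \cdot \frac{1}{4} \cdot 2\right)^{2} = \left(-8 - \frac{1}{2} \cdot 2\right)^{2} = \left(-8 - 1\right)^{2} = \left(-9\right)^{2} = 81$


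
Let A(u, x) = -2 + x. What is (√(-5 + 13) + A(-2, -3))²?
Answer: 33 - 20*√2 ≈ 4.7157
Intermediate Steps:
(√(-5 + 13) + A(-2, -3))² = (√(-5 + 13) + (-2 - 3))² = (√8 - 5)² = (2*√2 - 5)² = (-5 + 2*√2)²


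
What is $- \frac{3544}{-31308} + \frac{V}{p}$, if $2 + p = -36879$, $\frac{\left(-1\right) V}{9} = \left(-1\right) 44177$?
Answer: $- \frac{3079283845}{288667587} \approx -10.667$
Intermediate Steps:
$V = 397593$ ($V = - 9 \left(\left(-1\right) 44177\right) = \left(-9\right) \left(-44177\right) = 397593$)
$p = -36881$ ($p = -2 - 36879 = -36881$)
$- \frac{3544}{-31308} + \frac{V}{p} = - \frac{3544}{-31308} + \frac{397593}{-36881} = \left(-3544\right) \left(- \frac{1}{31308}\right) + 397593 \left(- \frac{1}{36881}\right) = \frac{886}{7827} - \frac{397593}{36881} = - \frac{3079283845}{288667587}$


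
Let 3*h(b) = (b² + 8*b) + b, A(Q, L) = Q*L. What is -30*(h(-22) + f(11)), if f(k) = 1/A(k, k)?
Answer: -346090/121 ≈ -2860.2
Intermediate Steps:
A(Q, L) = L*Q
f(k) = k⁻² (f(k) = 1/(k*k) = 1/(k²) = k⁻²)
h(b) = 3*b + b²/3 (h(b) = ((b² + 8*b) + b)/3 = (b² + 9*b)/3 = 3*b + b²/3)
-30*(h(-22) + f(11)) = -30*((⅓)*(-22)*(9 - 22) + 11⁻²) = -30*((⅓)*(-22)*(-13) + 1/121) = -30*(286/3 + 1/121) = -30*34609/363 = -346090/121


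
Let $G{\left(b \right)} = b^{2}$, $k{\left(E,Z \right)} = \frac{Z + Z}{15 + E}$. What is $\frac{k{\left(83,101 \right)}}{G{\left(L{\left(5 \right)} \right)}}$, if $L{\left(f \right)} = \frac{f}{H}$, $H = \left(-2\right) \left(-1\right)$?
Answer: $\frac{404}{1225} \approx 0.3298$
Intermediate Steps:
$H = 2$
$L{\left(f \right)} = \frac{f}{2}$
$k{\left(E,Z \right)} = \frac{2 Z}{15 + E}$
$\frac{k{\left(83,101 \right)}}{G{\left(L{\left(5 \right)} \right)}} = \frac{2 \cdot 101 \frac{1}{15 + 83}}{\left(\frac{1}{2} \cdot 5\right)^{2}} = \frac{2 \cdot 101 \cdot \frac{1}{98}}{\left(\frac{5}{2}\right)^{2}} = \frac{2 \cdot 101 \cdot \frac{1}{98}}{\frac{25}{4}} = \frac{101}{49} \cdot \frac{4}{25} = \frac{404}{1225}$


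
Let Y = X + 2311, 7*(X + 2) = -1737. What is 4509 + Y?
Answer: 45989/7 ≈ 6569.9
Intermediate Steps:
X = -1751/7 (X = -2 + (⅐)*(-1737) = -2 - 1737/7 = -1751/7 ≈ -250.14)
Y = 14426/7 (Y = -1751/7 + 2311 = 14426/7 ≈ 2060.9)
4509 + Y = 4509 + 14426/7 = 45989/7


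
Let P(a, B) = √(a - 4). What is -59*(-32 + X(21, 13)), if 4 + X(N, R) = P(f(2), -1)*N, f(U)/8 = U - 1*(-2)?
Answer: 2124 - 2478*√7 ≈ -4432.2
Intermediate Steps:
f(U) = 16 + 8*U (f(U) = 8*(U - 1*(-2)) = 8*(U + 2) = 8*(2 + U) = 16 + 8*U)
P(a, B) = √(-4 + a)
X(N, R) = -4 + 2*N*√7 (X(N, R) = -4 + √(-4 + (16 + 8*2))*N = -4 + √(-4 + (16 + 16))*N = -4 + √(-4 + 32)*N = -4 + √28*N = -4 + (2*√7)*N = -4 + 2*N*√7)
-59*(-32 + X(21, 13)) = -59*(-32 + (-4 + 2*21*√7)) = -59*(-32 + (-4 + 42*√7)) = -59*(-36 + 42*√7) = 2124 - 2478*√7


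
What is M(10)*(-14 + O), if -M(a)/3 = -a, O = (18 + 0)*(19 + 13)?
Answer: 16860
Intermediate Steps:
O = 576 (O = 18*32 = 576)
M(a) = 3*a (M(a) = -(-3)*a = 3*a)
M(10)*(-14 + O) = (3*10)*(-14 + 576) = 30*562 = 16860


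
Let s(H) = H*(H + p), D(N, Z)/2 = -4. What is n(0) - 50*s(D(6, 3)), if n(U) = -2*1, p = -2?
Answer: -4002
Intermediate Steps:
D(N, Z) = -8 (D(N, Z) = 2*(-4) = -8)
n(U) = -2
s(H) = H*(-2 + H) (s(H) = H*(H - 2) = H*(-2 + H))
n(0) - 50*s(D(6, 3)) = -2 - (-400)*(-2 - 8) = -2 - (-400)*(-10) = -2 - 50*80 = -2 - 4000 = -4002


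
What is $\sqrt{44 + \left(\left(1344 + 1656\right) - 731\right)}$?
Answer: $3 \sqrt{257} \approx 48.094$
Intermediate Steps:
$\sqrt{44 + \left(\left(1344 + 1656\right) - 731\right)} = \sqrt{44 + \left(3000 - 731\right)} = \sqrt{44 + 2269} = \sqrt{2313} = 3 \sqrt{257}$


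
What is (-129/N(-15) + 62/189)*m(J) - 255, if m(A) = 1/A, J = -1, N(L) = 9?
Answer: -45548/189 ≈ -240.99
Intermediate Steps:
(-129/N(-15) + 62/189)*m(J) - 255 = (-129/9 + 62/189)/(-1) - 255 = (-129*1/9 + 62*(1/189))*(-1) - 255 = (-43/3 + 62/189)*(-1) - 255 = -2647/189*(-1) - 255 = 2647/189 - 255 = -45548/189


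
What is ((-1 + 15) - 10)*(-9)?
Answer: -36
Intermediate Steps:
((-1 + 15) - 10)*(-9) = (14 - 10)*(-9) = 4*(-9) = -36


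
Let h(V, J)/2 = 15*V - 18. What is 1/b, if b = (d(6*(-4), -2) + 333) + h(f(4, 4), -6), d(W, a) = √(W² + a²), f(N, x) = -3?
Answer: 207/42269 - 2*√145/42269 ≈ 0.0043274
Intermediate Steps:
h(V, J) = -36 + 30*V (h(V, J) = 2*(15*V - 18) = 2*(-18 + 15*V) = -36 + 30*V)
b = 207 + 2*√145 (b = (√((6*(-4))² + (-2)²) + 333) + (-36 + 30*(-3)) = (√((-24)² + 4) + 333) + (-36 - 90) = (√(576 + 4) + 333) - 126 = (√580 + 333) - 126 = (2*√145 + 333) - 126 = (333 + 2*√145) - 126 = 207 + 2*√145 ≈ 231.08)
1/b = 1/(207 + 2*√145)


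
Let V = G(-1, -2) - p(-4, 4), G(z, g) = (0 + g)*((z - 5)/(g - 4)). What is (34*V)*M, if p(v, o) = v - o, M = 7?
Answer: 1428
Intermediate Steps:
G(z, g) = g*(-5 + z)/(-4 + g) (G(z, g) = g*((-5 + z)/(-4 + g)) = g*(-5 + z)/(-4 + g))
V = 6 (V = -2*(-5 - 1)/(-4 - 2) - (-4 - 1*4) = -2*(-6)/(-6) - (-4 - 4) = -2*(-⅙)*(-6) - 1*(-8) = -2 + 8 = 6)
(34*V)*M = (34*6)*7 = 204*7 = 1428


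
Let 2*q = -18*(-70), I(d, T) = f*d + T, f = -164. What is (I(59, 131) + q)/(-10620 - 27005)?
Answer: 1783/7525 ≈ 0.23694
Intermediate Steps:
I(d, T) = T - 164*d (I(d, T) = -164*d + T = T - 164*d)
q = 630 (q = (-18*(-70))/2 = (½)*1260 = 630)
(I(59, 131) + q)/(-10620 - 27005) = ((131 - 164*59) + 630)/(-10620 - 27005) = ((131 - 9676) + 630)/(-37625) = (-9545 + 630)*(-1/37625) = -8915*(-1/37625) = 1783/7525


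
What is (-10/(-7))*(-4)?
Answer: -40/7 ≈ -5.7143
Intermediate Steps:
(-10/(-7))*(-4) = -⅐*(-10)*(-4) = (10/7)*(-4) = -40/7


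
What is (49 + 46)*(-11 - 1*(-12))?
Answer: 95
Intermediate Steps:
(49 + 46)*(-11 - 1*(-12)) = 95*(-11 + 12) = 95*1 = 95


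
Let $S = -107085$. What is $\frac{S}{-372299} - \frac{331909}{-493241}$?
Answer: $\frac{176388101276}{183633131059} \approx 0.96055$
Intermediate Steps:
$\frac{S}{-372299} - \frac{331909}{-493241} = - \frac{107085}{-372299} - \frac{331909}{-493241} = \left(-107085\right) \left(- \frac{1}{372299}\right) - - \frac{331909}{493241} = \frac{107085}{372299} + \frac{331909}{493241} = \frac{176388101276}{183633131059}$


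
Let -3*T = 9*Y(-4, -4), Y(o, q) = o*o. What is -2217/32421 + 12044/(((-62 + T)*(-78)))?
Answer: 30954722/23181015 ≈ 1.3353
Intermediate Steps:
Y(o, q) = o²
T = -48 (T = -3*(-4)² = -3*16 = -⅓*144 = -48)
-2217/32421 + 12044/(((-62 + T)*(-78))) = -2217/32421 + 12044/(((-62 - 48)*(-78))) = -2217*1/32421 + 12044/((-110*(-78))) = -739/10807 + 12044/8580 = -739/10807 + 12044*(1/8580) = -739/10807 + 3011/2145 = 30954722/23181015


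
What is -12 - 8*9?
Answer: -84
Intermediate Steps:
-12 - 8*9 = -12 - 72 = -84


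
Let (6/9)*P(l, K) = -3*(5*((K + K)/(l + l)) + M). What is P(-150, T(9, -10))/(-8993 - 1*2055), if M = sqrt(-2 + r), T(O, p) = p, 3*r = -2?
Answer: 3/22096 + 3*I*sqrt(6)/11048 ≈ 0.00013577 + 0.00066514*I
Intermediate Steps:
r = -2/3 (r = (1/3)*(-2) = -2/3 ≈ -0.66667)
M = 2*I*sqrt(6)/3 (M = sqrt(-2 - 2/3) = sqrt(-8/3) = 2*I*sqrt(6)/3 ≈ 1.633*I)
P(l, K) = -3*I*sqrt(6) - 45*K/(2*l) (P(l, K) = 3*(-3*(5*((K + K)/(l + l)) + 2*I*sqrt(6)/3))/2 = 3*(-3*(5*((2*K)/((2*l))) + 2*I*sqrt(6)/3))/2 = 3*(-3*(5*((2*K)*(1/(2*l))) + 2*I*sqrt(6)/3))/2 = 3*(-3*(5*(K/l) + 2*I*sqrt(6)/3))/2 = 3*(-3*(5*K/l + 2*I*sqrt(6)/3))/2 = 3*(-15*K/l - 2*I*sqrt(6))/2 = -3*I*sqrt(6) - 45*K/(2*l))
P(-150, T(9, -10))/(-8993 - 1*2055) = (-3*I*sqrt(6) - 45/2*(-10)/(-150))/(-8993 - 1*2055) = (-3*I*sqrt(6) - 45/2*(-10)*(-1/150))/(-8993 - 2055) = (-3*I*sqrt(6) - 3/2)/(-11048) = (-3/2 - 3*I*sqrt(6))*(-1/11048) = 3/22096 + 3*I*sqrt(6)/11048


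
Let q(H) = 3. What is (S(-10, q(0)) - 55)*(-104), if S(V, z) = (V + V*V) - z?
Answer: -3328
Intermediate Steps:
S(V, z) = V + V² - z (S(V, z) = (V + V²) - z = V + V² - z)
(S(-10, q(0)) - 55)*(-104) = ((-10 + (-10)² - 1*3) - 55)*(-104) = ((-10 + 100 - 3) - 55)*(-104) = (87 - 55)*(-104) = 32*(-104) = -3328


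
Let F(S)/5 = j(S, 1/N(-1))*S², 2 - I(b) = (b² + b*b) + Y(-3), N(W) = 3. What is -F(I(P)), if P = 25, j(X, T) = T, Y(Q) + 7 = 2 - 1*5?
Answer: -7663220/3 ≈ -2.5544e+6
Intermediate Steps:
Y(Q) = -10 (Y(Q) = -7 + (2 - 1*5) = -7 + (2 - 5) = -7 - 3 = -10)
I(b) = 12 - 2*b² (I(b) = 2 - ((b² + b*b) - 10) = 2 - ((b² + b²) - 10) = 2 - (2*b² - 10) = 2 - (-10 + 2*b²) = 2 + (10 - 2*b²) = 12 - 2*b²)
F(S) = 5*S²/3 (F(S) = 5*(S²/3) = 5*S²/3)
-F(I(P)) = -5*(12 - 2*25²)²/3 = -5*(12 - 2*625)²/3 = -5*(12 - 1250)²/3 = -5*(-1238)²/3 = -5*1532644/3 = -1*7663220/3 = -7663220/3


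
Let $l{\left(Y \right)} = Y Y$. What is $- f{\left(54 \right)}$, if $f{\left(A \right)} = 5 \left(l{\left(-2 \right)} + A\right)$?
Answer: $-290$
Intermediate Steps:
$l{\left(Y \right)} = Y^{2}$
$f{\left(A \right)} = 20 + 5 A$ ($f{\left(A \right)} = 5 \left(\left(-2\right)^{2} + A\right) = 5 \left(4 + A\right) = 20 + 5 A$)
$- f{\left(54 \right)} = - (20 + 5 \cdot 54) = - (20 + 270) = \left(-1\right) 290 = -290$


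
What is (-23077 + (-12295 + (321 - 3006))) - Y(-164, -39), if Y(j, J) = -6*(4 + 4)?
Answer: -38009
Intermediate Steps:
Y(j, J) = -48 (Y(j, J) = -6*8 = -48)
(-23077 + (-12295 + (321 - 3006))) - Y(-164, -39) = (-23077 + (-12295 + (321 - 3006))) - 1*(-48) = (-23077 + (-12295 - 2685)) + 48 = (-23077 - 14980) + 48 = -38057 + 48 = -38009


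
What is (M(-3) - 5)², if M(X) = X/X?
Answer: 16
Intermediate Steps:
M(X) = 1
(M(-3) - 5)² = (1 - 5)² = (-4)² = 16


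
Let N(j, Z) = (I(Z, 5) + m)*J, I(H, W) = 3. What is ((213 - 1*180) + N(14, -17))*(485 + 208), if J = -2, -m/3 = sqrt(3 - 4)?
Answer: 18711 + 4158*I ≈ 18711.0 + 4158.0*I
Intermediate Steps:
m = -3*I (m = -3*sqrt(3 - 4) = -3*I ≈ -3.0*I)
N(j, Z) = -6 + 6*I (N(j, Z) = (3 - 3*I)*(-2) = -6 + 6*I)
((213 - 1*180) + N(14, -17))*(485 + 208) = ((213 - 1*180) + (-6 + 6*I))*(485 + 208) = ((213 - 180) + (-6 + 6*I))*693 = (33 + (-6 + 6*I))*693 = (27 + 6*I)*693 = 18711 + 4158*I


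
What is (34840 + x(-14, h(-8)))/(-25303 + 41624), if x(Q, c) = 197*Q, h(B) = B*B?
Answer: 32082/16321 ≈ 1.9657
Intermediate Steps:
h(B) = B²
(34840 + x(-14, h(-8)))/(-25303 + 41624) = (34840 + 197*(-14))/(-25303 + 41624) = (34840 - 2758)/16321 = 32082*(1/16321) = 32082/16321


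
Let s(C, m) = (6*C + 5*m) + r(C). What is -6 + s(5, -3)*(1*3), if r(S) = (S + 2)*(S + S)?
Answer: 249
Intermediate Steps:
r(S) = 2*S*(2 + S) (r(S) = (2 + S)*(2*S) = 2*S*(2 + S))
s(C, m) = 5*m + 6*C + 2*C*(2 + C) (s(C, m) = (6*C + 5*m) + 2*C*(2 + C) = (5*m + 6*C) + 2*C*(2 + C) = 5*m + 6*C + 2*C*(2 + C))
-6 + s(5, -3)*(1*3) = -6 + (2*5² + 5*(-3) + 10*5)*(1*3) = -6 + (2*25 - 15 + 50)*3 = -6 + (50 - 15 + 50)*3 = -6 + 85*3 = -6 + 255 = 249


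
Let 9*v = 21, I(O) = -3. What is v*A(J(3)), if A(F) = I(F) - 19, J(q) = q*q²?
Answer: -154/3 ≈ -51.333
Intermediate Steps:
J(q) = q³
v = 7/3 (v = (⅑)*21 = 7/3 ≈ 2.3333)
A(F) = -22 (A(F) = -3 - 19 = -22)
v*A(J(3)) = (7/3)*(-22) = -154/3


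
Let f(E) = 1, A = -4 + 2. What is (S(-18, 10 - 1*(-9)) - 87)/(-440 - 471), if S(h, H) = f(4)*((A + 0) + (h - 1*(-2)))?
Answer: 105/911 ≈ 0.11526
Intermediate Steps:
A = -2
S(h, H) = h (S(h, H) = 1*((-2 + 0) + (h - 1*(-2))) = 1*(-2 + (h + 2)) = 1*(-2 + (2 + h)) = 1*h = h)
(S(-18, 10 - 1*(-9)) - 87)/(-440 - 471) = (-18 - 87)/(-440 - 471) = -105/(-911) = -105*(-1/911) = 105/911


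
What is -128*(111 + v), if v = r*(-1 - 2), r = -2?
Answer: -14976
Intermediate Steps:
v = 6 (v = -2*(-1 - 2) = -2*(-3) = 6)
-128*(111 + v) = -128*(111 + 6) = -128*117 = -14976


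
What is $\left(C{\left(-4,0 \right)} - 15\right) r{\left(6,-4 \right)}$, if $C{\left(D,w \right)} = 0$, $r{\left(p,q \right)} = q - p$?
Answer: $150$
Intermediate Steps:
$\left(C{\left(-4,0 \right)} - 15\right) r{\left(6,-4 \right)} = \left(0 - 15\right) \left(-4 - 6\right) = - 15 \left(-4 - 6\right) = \left(-15\right) \left(-10\right) = 150$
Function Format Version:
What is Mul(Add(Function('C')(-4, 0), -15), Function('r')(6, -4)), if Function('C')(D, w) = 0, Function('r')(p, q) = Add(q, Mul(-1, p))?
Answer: 150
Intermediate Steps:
Mul(Add(Function('C')(-4, 0), -15), Function('r')(6, -4)) = Mul(Add(0, -15), Add(-4, Mul(-1, 6))) = Mul(-15, Add(-4, -6)) = Mul(-15, -10) = 150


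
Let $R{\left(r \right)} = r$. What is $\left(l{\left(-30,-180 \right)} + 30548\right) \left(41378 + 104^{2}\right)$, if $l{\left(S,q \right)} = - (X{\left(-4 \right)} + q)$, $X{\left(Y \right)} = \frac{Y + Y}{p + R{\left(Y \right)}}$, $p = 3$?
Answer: $1603399680$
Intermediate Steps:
$X{\left(Y \right)} = \frac{2 Y}{3 + Y}$ ($X{\left(Y \right)} = \frac{Y + Y}{3 + Y} = \frac{2 Y}{3 + Y}$)
$l{\left(S,q \right)} = -8 - q$ ($l{\left(S,q \right)} = - (2 \left(-4\right) \frac{1}{3 - 4} + q) = - (2 \left(-4\right) \frac{1}{-1} + q) = - (2 \left(-4\right) \left(-1\right) + q) = - (8 + q) = -8 - q$)
$\left(l{\left(-30,-180 \right)} + 30548\right) \left(41378 + 104^{2}\right) = \left(\left(-8 - -180\right) + 30548\right) \left(41378 + 104^{2}\right) = \left(\left(-8 + 180\right) + 30548\right) \left(41378 + 10816\right) = \left(172 + 30548\right) 52194 = 30720 \cdot 52194 = 1603399680$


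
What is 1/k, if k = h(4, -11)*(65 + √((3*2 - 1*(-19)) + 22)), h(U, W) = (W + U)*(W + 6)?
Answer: 13/29246 - √47/146230 ≈ 0.00039762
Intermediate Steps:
h(U, W) = (6 + W)*(U + W) (h(U, W) = (U + W)*(6 + W) = (6 + W)*(U + W))
k = 2275 + 35*√47 (k = ((-11)² + 6*4 + 6*(-11) + 4*(-11))*(65 + √((3*2 - 1*(-19)) + 22)) = (121 + 24 - 66 - 44)*(65 + √((6 + 19) + 22)) = 35*(65 + √(25 + 22)) = 35*(65 + √47) = 2275 + 35*√47 ≈ 2514.9)
1/k = 1/(2275 + 35*√47)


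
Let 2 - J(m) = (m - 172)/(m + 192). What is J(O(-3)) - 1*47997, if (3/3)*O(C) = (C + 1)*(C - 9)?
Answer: -2591693/54 ≈ -47994.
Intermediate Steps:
O(C) = (1 + C)*(-9 + C) (O(C) = (C + 1)*(C - 9) = (1 + C)*(-9 + C))
J(m) = 2 - (-172 + m)/(192 + m) (J(m) = 2 - (m - 172)/(m + 192) = 2 - (-172 + m)/(192 + m))
J(O(-3)) - 1*47997 = (556 + (-9 + (-3)**2 - 8*(-3)))/(192 + (-9 + (-3)**2 - 8*(-3))) - 1*47997 = (556 + (-9 + 9 + 24))/(192 + (-9 + 9 + 24)) - 47997 = (556 + 24)/(192 + 24) - 47997 = 580/216 - 47997 = (1/216)*580 - 47997 = 145/54 - 47997 = -2591693/54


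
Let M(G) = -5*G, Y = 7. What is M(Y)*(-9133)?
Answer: 319655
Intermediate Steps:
M(Y)*(-9133) = -5*7*(-9133) = -35*(-9133) = 319655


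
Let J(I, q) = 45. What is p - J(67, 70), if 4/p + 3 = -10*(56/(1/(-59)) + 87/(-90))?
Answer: -1115322/24785 ≈ -45.000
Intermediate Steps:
p = 3/24785 (p = 4/(-3 - 10*(56/(1/(-59)) + 87/(-90))) = 4/(-3 - 10*(56/(-1/59) + 87*(-1/90))) = 4/(-3 - 10*(56*(-59) - 29/30)) = 4/(-3 - 10*(-3304 - 29/30)) = 4/(-3 - 10*(-99149/30)) = 4/(-3 + 99149/3) = 4/(99140/3) = 4*(3/99140) = 3/24785 ≈ 0.00012104)
p - J(67, 70) = 3/24785 - 1*45 = 3/24785 - 45 = -1115322/24785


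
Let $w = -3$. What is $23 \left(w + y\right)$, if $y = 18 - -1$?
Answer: $368$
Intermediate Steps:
$y = 19$ ($y = 18 + 1 = 19$)
$23 \left(w + y\right) = 23 \left(-3 + 19\right) = 23 \cdot 16 = 368$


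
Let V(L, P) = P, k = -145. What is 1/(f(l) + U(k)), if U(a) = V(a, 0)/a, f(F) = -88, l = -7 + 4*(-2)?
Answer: -1/88 ≈ -0.011364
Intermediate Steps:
l = -15 (l = -7 - 8 = -15)
U(a) = 0 (U(a) = 0/a = 0)
1/(f(l) + U(k)) = 1/(-88 + 0) = 1/(-88) = -1/88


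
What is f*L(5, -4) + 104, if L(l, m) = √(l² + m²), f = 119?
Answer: 104 + 119*√41 ≈ 865.97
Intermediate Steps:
f*L(5, -4) + 104 = 119*√(5² + (-4)²) + 104 = 119*√(25 + 16) + 104 = 119*√41 + 104 = 104 + 119*√41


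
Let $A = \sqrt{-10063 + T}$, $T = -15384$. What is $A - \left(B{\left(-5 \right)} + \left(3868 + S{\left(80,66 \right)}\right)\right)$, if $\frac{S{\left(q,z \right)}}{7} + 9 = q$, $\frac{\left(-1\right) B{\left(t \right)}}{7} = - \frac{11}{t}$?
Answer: $- \frac{21748}{5} + i \sqrt{25447} \approx -4349.6 + 159.52 i$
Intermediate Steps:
$B{\left(t \right)} = \frac{77}{t}$ ($B{\left(t \right)} = - 7 \left(- \frac{11}{t}\right) = \frac{77}{t}$)
$S{\left(q,z \right)} = -63 + 7 q$
$A = i \sqrt{25447}$ ($A = \sqrt{-10063 - 15384} = \sqrt{-25447} = i \sqrt{25447} \approx 159.52 i$)
$A - \left(B{\left(-5 \right)} + \left(3868 + S{\left(80,66 \right)}\right)\right) = i \sqrt{25447} - \left(\frac{77}{-5} + \left(3868 + \left(-63 + 7 \cdot 80\right)\right)\right) = i \sqrt{25447} - \left(77 \left(- \frac{1}{5}\right) + \left(3868 + \left(-63 + 560\right)\right)\right) = i \sqrt{25447} - \left(- \frac{77}{5} + \left(3868 + 497\right)\right) = i \sqrt{25447} - \left(- \frac{77}{5} + 4365\right) = i \sqrt{25447} - \frac{21748}{5} = - \frac{21748}{5} + i \sqrt{25447}$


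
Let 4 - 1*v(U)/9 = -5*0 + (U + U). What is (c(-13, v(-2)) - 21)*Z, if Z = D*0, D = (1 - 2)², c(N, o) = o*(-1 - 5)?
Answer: 0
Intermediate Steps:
v(U) = 36 - 18*U (v(U) = 36 - 9*(-5*0 + (U + U)) = 36 - 9*(0 + 2*U) = 36 - 18*U)
c(N, o) = -6*o (c(N, o) = o*(-6) = -6*o)
D = 1 (D = (-1)² = 1)
Z = 0 (Z = 1*0 = 0)
(c(-13, v(-2)) - 21)*Z = (-6*(36 - 18*(-2)) - 21)*0 = (-6*(36 + 36) - 21)*0 = (-6*72 - 21)*0 = (-432 - 21)*0 = -453*0 = 0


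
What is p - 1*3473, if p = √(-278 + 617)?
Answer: -3473 + √339 ≈ -3454.6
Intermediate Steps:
p = √339 ≈ 18.412
p - 1*3473 = √339 - 1*3473 = √339 - 3473 = -3473 + √339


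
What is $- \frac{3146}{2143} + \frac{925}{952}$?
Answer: $- \frac{1012717}{2040136} \approx -0.4964$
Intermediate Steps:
$- \frac{3146}{2143} + \frac{925}{952} = - \frac{1012717}{2040136}$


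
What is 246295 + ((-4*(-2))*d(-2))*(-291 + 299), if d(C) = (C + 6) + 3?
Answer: 246743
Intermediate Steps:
d(C) = 9 + C (d(C) = (6 + C) + 3 = 9 + C)
246295 + ((-4*(-2))*d(-2))*(-291 + 299) = 246295 + ((-4*(-2))*(9 - 2))*(-291 + 299) = 246295 + (8*7)*8 = 246295 + 56*8 = 246295 + 448 = 246743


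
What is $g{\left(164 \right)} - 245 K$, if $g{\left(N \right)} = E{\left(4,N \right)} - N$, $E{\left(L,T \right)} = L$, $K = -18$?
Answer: $4250$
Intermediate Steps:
$g{\left(N \right)} = 4 - N$
$g{\left(164 \right)} - 245 K = \left(4 - 164\right) - 245 \left(-18\right) = \left(4 - 164\right) - -4410 = -160 + 4410 = 4250$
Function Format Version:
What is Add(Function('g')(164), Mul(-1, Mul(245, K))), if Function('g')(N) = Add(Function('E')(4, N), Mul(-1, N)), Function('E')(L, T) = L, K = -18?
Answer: 4250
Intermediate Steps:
Function('g')(N) = Add(4, Mul(-1, N))
Add(Function('g')(164), Mul(-1, Mul(245, K))) = Add(Add(4, Mul(-1, 164)), Mul(-1, Mul(245, -18))) = Add(Add(4, -164), Mul(-1, -4410)) = Add(-160, 4410) = 4250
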